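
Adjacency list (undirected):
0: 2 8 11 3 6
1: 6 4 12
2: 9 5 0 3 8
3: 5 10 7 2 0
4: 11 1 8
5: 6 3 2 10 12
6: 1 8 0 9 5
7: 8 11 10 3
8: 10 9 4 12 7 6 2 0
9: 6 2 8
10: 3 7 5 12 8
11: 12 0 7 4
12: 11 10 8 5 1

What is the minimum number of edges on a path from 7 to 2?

Level 0: 7
Level 1: 3, 8, 10, 11
Level 2: 0, 2, 4, 5, 6, 9, 12
Level 3: 1
2 first appears at level 2.

2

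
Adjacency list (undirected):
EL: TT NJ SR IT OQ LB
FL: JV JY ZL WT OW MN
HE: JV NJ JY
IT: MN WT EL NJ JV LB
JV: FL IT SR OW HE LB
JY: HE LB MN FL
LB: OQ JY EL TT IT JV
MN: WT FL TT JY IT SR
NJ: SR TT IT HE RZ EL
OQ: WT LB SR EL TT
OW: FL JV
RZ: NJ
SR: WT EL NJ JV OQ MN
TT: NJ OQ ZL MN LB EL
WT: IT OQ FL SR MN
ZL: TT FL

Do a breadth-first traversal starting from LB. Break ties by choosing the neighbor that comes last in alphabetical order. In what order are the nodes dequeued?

Visit LB; enqueue TT, OQ, JY, JV, IT, EL → queue [TT, OQ, JY, JV, IT, EL]
Visit TT; enqueue ZL, NJ, MN → queue [OQ, JY, JV, IT, EL, ZL, NJ, MN]
Visit OQ; enqueue WT, SR → queue [JY, JV, IT, EL, ZL, NJ, MN, WT, SR]
Visit JY; enqueue HE, FL → queue [JV, IT, EL, ZL, NJ, MN, WT, SR, HE, FL]
Visit JV; enqueue OW → queue [IT, EL, ZL, NJ, MN, WT, SR, HE, FL, OW]
Visit IT → queue [EL, ZL, NJ, MN, WT, SR, HE, FL, OW]
Visit EL → queue [ZL, NJ, MN, WT, SR, HE, FL, OW]
Visit ZL → queue [NJ, MN, WT, SR, HE, FL, OW]
Visit NJ; enqueue RZ → queue [MN, WT, SR, HE, FL, OW, RZ]
Visit MN → queue [WT, SR, HE, FL, OW, RZ]
Visit WT → queue [SR, HE, FL, OW, RZ]
Visit SR → queue [HE, FL, OW, RZ]
Visit HE → queue [FL, OW, RZ]
Visit FL → queue [OW, RZ]
Visit OW → queue [RZ]
Visit RZ → queue []

LB, TT, OQ, JY, JV, IT, EL, ZL, NJ, MN, WT, SR, HE, FL, OW, RZ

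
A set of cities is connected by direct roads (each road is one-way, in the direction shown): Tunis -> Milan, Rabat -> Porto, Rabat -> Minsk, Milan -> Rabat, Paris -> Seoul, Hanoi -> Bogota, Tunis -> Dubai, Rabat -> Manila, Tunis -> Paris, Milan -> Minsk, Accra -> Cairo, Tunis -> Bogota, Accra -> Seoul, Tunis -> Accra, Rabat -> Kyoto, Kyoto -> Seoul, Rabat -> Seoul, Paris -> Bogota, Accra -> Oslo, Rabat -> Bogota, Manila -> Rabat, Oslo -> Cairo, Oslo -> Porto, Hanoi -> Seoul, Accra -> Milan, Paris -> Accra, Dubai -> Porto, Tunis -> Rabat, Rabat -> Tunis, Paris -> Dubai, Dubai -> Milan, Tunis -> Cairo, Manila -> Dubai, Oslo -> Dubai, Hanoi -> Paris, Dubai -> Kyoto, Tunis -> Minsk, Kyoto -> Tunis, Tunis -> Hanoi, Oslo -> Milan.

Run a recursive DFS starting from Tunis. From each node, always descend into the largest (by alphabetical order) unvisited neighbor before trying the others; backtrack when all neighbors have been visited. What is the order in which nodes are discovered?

Tunis -> Rabat -> Seoul -> Porto -> Minsk -> Manila -> Dubai -> Milan -> Kyoto -> Bogota -> Paris -> Accra -> Oslo -> Cairo -> Hanoi

Visit Tunis
Tunis → Rabat
Rabat → Seoul
Rabat → Porto
Rabat → Minsk
Rabat → Manila
Manila → Dubai
Dubai → Milan
Dubai → Kyoto
Rabat → Bogota
Tunis → Paris
Paris → Accra
Accra → Oslo
Oslo → Cairo
Tunis → Hanoi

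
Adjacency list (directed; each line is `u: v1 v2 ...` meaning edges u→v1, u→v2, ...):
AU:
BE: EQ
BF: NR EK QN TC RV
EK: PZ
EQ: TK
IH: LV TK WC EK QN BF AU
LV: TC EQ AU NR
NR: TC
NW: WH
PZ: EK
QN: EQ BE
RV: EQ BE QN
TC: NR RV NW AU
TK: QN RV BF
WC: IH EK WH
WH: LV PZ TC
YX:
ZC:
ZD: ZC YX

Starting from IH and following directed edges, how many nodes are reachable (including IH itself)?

16

BFS from IH visits: IH, LV, TK, WC, EK, QN, BF, AU, TC, EQ, NR, RV, WH, PZ, BE, NW
Reachable nodes: 16 of 19 total.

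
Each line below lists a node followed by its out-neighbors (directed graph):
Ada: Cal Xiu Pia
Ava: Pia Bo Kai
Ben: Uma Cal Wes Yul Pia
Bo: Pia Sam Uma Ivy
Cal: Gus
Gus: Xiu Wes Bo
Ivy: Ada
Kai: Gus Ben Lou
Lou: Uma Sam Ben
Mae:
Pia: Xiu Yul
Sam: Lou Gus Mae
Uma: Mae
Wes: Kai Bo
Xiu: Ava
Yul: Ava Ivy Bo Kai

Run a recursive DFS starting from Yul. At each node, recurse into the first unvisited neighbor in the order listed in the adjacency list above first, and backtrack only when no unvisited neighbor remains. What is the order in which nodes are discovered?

Visit Yul
Yul → Ava
Ava → Pia
Pia → Xiu
Ava → Bo
Bo → Sam
Sam → Lou
Lou → Uma
Uma → Mae
Lou → Ben
Ben → Cal
Cal → Gus
Gus → Wes
Wes → Kai
Bo → Ivy
Ivy → Ada

Yul, Ava, Pia, Xiu, Bo, Sam, Lou, Uma, Mae, Ben, Cal, Gus, Wes, Kai, Ivy, Ada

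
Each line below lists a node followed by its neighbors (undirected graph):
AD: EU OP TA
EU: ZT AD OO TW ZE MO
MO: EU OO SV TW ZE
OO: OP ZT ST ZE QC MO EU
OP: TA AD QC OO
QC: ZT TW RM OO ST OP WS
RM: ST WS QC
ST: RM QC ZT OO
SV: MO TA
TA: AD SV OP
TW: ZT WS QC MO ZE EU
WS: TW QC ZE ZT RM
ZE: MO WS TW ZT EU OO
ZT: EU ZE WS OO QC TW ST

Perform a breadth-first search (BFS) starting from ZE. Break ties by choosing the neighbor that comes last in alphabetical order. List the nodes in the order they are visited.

Visit ZE; enqueue ZT, WS, TW, OO, MO, EU → queue [ZT, WS, TW, OO, MO, EU]
Visit ZT; enqueue ST, QC → queue [WS, TW, OO, MO, EU, ST, QC]
Visit WS; enqueue RM → queue [TW, OO, MO, EU, ST, QC, RM]
Visit TW → queue [OO, MO, EU, ST, QC, RM]
Visit OO; enqueue OP → queue [MO, EU, ST, QC, RM, OP]
Visit MO; enqueue SV → queue [EU, ST, QC, RM, OP, SV]
Visit EU; enqueue AD → queue [ST, QC, RM, OP, SV, AD]
Visit ST → queue [QC, RM, OP, SV, AD]
Visit QC → queue [RM, OP, SV, AD]
Visit RM → queue [OP, SV, AD]
Visit OP; enqueue TA → queue [SV, AD, TA]
Visit SV → queue [AD, TA]
Visit AD → queue [TA]
Visit TA → queue []

ZE, ZT, WS, TW, OO, MO, EU, ST, QC, RM, OP, SV, AD, TA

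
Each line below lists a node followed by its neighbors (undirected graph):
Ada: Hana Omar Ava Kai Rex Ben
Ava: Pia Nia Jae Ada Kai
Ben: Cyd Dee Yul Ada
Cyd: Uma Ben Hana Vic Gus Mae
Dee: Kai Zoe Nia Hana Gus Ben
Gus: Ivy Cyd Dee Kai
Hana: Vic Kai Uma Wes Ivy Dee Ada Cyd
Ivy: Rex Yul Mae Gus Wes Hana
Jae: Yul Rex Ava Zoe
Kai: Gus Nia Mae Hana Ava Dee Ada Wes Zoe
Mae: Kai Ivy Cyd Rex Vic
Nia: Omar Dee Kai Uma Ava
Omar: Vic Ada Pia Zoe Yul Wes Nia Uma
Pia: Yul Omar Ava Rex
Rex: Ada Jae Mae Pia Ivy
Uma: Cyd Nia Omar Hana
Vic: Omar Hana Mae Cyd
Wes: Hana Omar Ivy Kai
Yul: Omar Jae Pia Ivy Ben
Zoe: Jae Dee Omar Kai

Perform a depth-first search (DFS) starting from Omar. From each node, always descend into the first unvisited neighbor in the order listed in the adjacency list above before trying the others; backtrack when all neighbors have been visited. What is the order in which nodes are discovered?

Visit Omar
Omar → Vic
Vic → Hana
Hana → Kai
Kai → Gus
Gus → Ivy
Ivy → Rex
Rex → Ada
Ada → Ava
Ava → Pia
Pia → Yul
Yul → Jae
Jae → Zoe
Zoe → Dee
Dee → Nia
Nia → Uma
Uma → Cyd
Cyd → Ben
Cyd → Mae
Ivy → Wes

Omar → Vic → Hana → Kai → Gus → Ivy → Rex → Ada → Ava → Pia → Yul → Jae → Zoe → Dee → Nia → Uma → Cyd → Ben → Mae → Wes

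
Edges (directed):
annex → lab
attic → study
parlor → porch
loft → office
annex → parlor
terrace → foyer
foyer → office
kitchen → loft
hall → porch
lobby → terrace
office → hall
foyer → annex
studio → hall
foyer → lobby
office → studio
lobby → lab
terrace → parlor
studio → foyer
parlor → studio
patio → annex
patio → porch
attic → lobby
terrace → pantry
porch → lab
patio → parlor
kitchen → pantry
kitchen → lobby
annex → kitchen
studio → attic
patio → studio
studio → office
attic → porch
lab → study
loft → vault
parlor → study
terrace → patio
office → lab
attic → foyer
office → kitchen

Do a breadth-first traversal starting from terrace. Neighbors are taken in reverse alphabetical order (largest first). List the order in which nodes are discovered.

terrace, patio, parlor, pantry, foyer, studio, porch, annex, study, office, lobby, hall, attic, lab, kitchen, loft, vault

Visit terrace; enqueue patio, parlor, pantry, foyer → queue [patio, parlor, pantry, foyer]
Visit patio; enqueue studio, porch, annex → queue [parlor, pantry, foyer, studio, porch, annex]
Visit parlor; enqueue study → queue [pantry, foyer, studio, porch, annex, study]
Visit pantry → queue [foyer, studio, porch, annex, study]
Visit foyer; enqueue office, lobby → queue [studio, porch, annex, study, office, lobby]
Visit studio; enqueue hall, attic → queue [porch, annex, study, office, lobby, hall, attic]
Visit porch; enqueue lab → queue [annex, study, office, lobby, hall, attic, lab]
Visit annex; enqueue kitchen → queue [study, office, lobby, hall, attic, lab, kitchen]
Visit study → queue [office, lobby, hall, attic, lab, kitchen]
Visit office → queue [lobby, hall, attic, lab, kitchen]
Visit lobby → queue [hall, attic, lab, kitchen]
Visit hall → queue [attic, lab, kitchen]
Visit attic → queue [lab, kitchen]
Visit lab → queue [kitchen]
Visit kitchen; enqueue loft → queue [loft]
Visit loft; enqueue vault → queue [vault]
Visit vault → queue []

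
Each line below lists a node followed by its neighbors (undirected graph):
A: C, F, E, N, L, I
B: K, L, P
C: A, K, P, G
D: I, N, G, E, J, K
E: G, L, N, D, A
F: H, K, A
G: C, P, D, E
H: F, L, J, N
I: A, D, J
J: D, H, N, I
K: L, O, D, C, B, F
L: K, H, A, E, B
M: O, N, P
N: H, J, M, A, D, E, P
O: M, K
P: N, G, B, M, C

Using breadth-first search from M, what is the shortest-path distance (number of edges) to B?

Level 0: M
Level 1: N, O, P
Level 2: A, B, C, D, E, G, H, J, K
Level 3: F, I, L
B first appears at level 2.

2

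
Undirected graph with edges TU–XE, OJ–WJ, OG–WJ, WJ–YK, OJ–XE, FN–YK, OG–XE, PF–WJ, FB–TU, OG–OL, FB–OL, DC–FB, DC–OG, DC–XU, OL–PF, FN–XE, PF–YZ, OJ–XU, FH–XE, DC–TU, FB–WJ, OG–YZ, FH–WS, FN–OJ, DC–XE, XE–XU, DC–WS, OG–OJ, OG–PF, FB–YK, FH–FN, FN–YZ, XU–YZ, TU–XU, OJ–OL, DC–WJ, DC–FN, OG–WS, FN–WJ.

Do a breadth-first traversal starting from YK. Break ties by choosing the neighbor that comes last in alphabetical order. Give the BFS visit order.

YK, WJ, FN, FB, PF, OJ, OG, DC, YZ, XE, FH, TU, OL, XU, WS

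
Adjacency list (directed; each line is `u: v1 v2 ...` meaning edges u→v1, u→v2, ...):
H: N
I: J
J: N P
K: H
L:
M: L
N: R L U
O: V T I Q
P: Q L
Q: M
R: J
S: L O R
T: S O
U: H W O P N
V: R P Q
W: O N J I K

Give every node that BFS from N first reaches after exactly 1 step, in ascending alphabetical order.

L, R, U

Level 0: N
Level 1: L, R, U
Level 2: H, J, O, P, W
Level 3: I, K, Q, T, V
Level 4: M, S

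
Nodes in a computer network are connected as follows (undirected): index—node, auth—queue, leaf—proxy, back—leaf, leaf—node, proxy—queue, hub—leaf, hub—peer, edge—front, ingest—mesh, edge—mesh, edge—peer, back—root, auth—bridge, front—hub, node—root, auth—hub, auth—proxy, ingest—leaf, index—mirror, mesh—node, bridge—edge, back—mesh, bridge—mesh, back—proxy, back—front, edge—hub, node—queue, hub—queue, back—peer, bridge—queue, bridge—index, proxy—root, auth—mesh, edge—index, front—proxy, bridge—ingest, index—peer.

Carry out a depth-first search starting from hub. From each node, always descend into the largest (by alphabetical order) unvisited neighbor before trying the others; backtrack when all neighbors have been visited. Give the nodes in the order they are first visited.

hub, queue, proxy, root, node, mesh, ingest, leaf, back, peer, index, mirror, edge, front, bridge, auth

Visit hub
hub → queue
queue → proxy
proxy → root
root → node
node → mesh
mesh → ingest
ingest → leaf
leaf → back
back → peer
peer → index
index → mirror
index → edge
edge → front
edge → bridge
bridge → auth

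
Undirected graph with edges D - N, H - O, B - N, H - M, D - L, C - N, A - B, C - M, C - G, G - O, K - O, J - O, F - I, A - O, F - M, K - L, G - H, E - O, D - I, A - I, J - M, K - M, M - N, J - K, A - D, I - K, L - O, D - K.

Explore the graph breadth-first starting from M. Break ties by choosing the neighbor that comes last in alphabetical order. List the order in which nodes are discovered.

M, N, K, J, H, F, C, D, B, O, L, I, G, A, E

Visit M; enqueue N, K, J, H, F, C → queue [N, K, J, H, F, C]
Visit N; enqueue D, B → queue [K, J, H, F, C, D, B]
Visit K; enqueue O, L, I → queue [J, H, F, C, D, B, O, L, I]
Visit J → queue [H, F, C, D, B, O, L, I]
Visit H; enqueue G → queue [F, C, D, B, O, L, I, G]
Visit F → queue [C, D, B, O, L, I, G]
Visit C → queue [D, B, O, L, I, G]
Visit D; enqueue A → queue [B, O, L, I, G, A]
Visit B → queue [O, L, I, G, A]
Visit O; enqueue E → queue [L, I, G, A, E]
Visit L → queue [I, G, A, E]
Visit I → queue [G, A, E]
Visit G → queue [A, E]
Visit A → queue [E]
Visit E → queue []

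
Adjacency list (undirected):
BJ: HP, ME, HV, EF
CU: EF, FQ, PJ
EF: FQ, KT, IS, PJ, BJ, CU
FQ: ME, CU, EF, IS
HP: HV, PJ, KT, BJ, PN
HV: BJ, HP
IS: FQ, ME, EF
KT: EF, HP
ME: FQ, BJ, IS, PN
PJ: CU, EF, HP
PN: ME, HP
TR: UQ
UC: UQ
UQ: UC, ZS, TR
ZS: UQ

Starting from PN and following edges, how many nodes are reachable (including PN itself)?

11

BFS from PN visits: PN, HP, ME, BJ, HV, KT, PJ, FQ, IS, EF, CU
Reachable nodes: 11 of 15 total.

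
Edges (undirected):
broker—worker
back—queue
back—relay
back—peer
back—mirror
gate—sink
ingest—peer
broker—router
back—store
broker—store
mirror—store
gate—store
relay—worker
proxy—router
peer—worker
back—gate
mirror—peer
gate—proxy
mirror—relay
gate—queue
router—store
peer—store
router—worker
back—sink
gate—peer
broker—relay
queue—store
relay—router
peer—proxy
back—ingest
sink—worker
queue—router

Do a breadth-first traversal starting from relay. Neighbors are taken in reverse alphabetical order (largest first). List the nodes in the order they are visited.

relay worker router mirror broker back sink peer store queue proxy ingest gate

Visit relay; enqueue worker, router, mirror, broker, back → queue [worker, router, mirror, broker, back]
Visit worker; enqueue sink, peer → queue [router, mirror, broker, back, sink, peer]
Visit router; enqueue store, queue, proxy → queue [mirror, broker, back, sink, peer, store, queue, proxy]
Visit mirror → queue [broker, back, sink, peer, store, queue, proxy]
Visit broker → queue [back, sink, peer, store, queue, proxy]
Visit back; enqueue ingest, gate → queue [sink, peer, store, queue, proxy, ingest, gate]
Visit sink → queue [peer, store, queue, proxy, ingest, gate]
Visit peer → queue [store, queue, proxy, ingest, gate]
Visit store → queue [queue, proxy, ingest, gate]
Visit queue → queue [proxy, ingest, gate]
Visit proxy → queue [ingest, gate]
Visit ingest → queue [gate]
Visit gate → queue []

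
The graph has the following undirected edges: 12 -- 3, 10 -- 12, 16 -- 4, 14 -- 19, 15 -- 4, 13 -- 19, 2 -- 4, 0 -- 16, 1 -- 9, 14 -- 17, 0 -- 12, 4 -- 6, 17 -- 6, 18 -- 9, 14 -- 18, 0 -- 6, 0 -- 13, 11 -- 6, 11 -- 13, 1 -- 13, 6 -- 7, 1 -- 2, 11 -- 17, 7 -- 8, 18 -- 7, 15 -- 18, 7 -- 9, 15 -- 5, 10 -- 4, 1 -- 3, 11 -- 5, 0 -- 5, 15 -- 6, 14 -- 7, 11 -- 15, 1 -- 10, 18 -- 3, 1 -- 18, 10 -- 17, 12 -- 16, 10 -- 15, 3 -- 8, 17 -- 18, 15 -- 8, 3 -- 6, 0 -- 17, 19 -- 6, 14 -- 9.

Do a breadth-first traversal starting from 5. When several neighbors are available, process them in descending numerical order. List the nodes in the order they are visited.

5, 15, 11, 0, 18, 10, 8, 6, 4, 17, 13, 16, 12, 14, 9, 7, 3, 1, 19, 2

Visit 5; enqueue 15, 11, 0 → queue [15, 11, 0]
Visit 15; enqueue 18, 10, 8, 6, 4 → queue [11, 0, 18, 10, 8, 6, 4]
Visit 11; enqueue 17, 13 → queue [0, 18, 10, 8, 6, 4, 17, 13]
Visit 0; enqueue 16, 12 → queue [18, 10, 8, 6, 4, 17, 13, 16, 12]
Visit 18; enqueue 14, 9, 7, 3, 1 → queue [10, 8, 6, 4, 17, 13, 16, 12, 14, 9, 7, 3, 1]
Visit 10 → queue [8, 6, 4, 17, 13, 16, 12, 14, 9, 7, 3, 1]
Visit 8 → queue [6, 4, 17, 13, 16, 12, 14, 9, 7, 3, 1]
Visit 6; enqueue 19 → queue [4, 17, 13, 16, 12, 14, 9, 7, 3, 1, 19]
Visit 4; enqueue 2 → queue [17, 13, 16, 12, 14, 9, 7, 3, 1, 19, 2]
Visit 17 → queue [13, 16, 12, 14, 9, 7, 3, 1, 19, 2]
Visit 13 → queue [16, 12, 14, 9, 7, 3, 1, 19, 2]
Visit 16 → queue [12, 14, 9, 7, 3, 1, 19, 2]
Visit 12 → queue [14, 9, 7, 3, 1, 19, 2]
Visit 14 → queue [9, 7, 3, 1, 19, 2]
Visit 9 → queue [7, 3, 1, 19, 2]
Visit 7 → queue [3, 1, 19, 2]
Visit 3 → queue [1, 19, 2]
Visit 1 → queue [19, 2]
Visit 19 → queue [2]
Visit 2 → queue []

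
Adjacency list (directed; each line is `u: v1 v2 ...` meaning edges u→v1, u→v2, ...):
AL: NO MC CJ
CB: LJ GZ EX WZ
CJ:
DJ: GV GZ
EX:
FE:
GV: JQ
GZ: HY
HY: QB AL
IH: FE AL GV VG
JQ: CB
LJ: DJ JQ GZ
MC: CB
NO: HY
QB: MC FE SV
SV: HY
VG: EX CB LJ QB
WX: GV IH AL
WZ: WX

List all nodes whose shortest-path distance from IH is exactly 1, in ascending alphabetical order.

AL, FE, GV, VG

Level 0: IH
Level 1: AL, FE, GV, VG
Level 2: CB, CJ, EX, JQ, LJ, MC, NO, QB
Level 3: DJ, GZ, HY, SV, WZ
Level 4: WX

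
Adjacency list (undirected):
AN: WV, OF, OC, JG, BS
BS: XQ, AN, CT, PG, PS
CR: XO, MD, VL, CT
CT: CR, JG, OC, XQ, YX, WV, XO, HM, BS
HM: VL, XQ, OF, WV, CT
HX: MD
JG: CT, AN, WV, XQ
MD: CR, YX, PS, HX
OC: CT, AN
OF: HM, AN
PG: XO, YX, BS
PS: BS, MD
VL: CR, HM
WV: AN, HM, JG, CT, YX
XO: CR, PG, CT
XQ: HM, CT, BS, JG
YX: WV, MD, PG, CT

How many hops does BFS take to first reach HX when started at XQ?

4

Level 0: XQ
Level 1: BS, CT, HM, JG
Level 2: AN, CR, OC, OF, PG, PS, VL, WV, XO, YX
Level 3: MD
Level 4: HX
HX first appears at level 4.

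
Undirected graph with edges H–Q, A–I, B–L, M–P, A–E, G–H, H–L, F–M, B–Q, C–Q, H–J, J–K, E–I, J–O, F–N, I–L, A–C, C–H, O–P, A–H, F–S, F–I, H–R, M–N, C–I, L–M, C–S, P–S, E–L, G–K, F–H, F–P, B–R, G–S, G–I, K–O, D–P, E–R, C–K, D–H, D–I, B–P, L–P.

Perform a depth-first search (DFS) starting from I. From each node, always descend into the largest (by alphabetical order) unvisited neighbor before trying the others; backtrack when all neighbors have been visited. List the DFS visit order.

Visit I
I → L
L → P
P → S
S → G
G → K
K → O
O → J
J → H
H → R
R → E
E → A
A → C
C → Q
Q → B
H → F
F → N
N → M
H → D

I L P S G K O J H R E A C Q B F N M D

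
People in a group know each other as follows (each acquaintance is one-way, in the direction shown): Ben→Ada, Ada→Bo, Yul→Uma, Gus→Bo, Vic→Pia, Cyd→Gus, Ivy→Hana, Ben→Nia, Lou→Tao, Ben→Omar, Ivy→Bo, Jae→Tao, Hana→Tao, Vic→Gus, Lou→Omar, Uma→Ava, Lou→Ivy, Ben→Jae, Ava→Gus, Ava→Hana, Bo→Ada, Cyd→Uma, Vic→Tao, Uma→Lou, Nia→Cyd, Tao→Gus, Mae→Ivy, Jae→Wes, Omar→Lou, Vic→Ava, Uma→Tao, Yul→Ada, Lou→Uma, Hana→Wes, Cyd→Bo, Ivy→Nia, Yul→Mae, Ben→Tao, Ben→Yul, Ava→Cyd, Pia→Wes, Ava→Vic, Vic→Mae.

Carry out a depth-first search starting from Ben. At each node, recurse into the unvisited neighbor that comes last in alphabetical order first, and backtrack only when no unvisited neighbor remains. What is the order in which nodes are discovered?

Ben -> Yul -> Uma -> Tao -> Gus -> Bo -> Ada -> Lou -> Omar -> Ivy -> Nia -> Cyd -> Hana -> Wes -> Ava -> Vic -> Pia -> Mae -> Jae

Visit Ben
Ben → Yul
Yul → Uma
Uma → Tao
Tao → Gus
Gus → Bo
Bo → Ada
Uma → Lou
Lou → Omar
Lou → Ivy
Ivy → Nia
Nia → Cyd
Ivy → Hana
Hana → Wes
Uma → Ava
Ava → Vic
Vic → Pia
Vic → Mae
Ben → Jae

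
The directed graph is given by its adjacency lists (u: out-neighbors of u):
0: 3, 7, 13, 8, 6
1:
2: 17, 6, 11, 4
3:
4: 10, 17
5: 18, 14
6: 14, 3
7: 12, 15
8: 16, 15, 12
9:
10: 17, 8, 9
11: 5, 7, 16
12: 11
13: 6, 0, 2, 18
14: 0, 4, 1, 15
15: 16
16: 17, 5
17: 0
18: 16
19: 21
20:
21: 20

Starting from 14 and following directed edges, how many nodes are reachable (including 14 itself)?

19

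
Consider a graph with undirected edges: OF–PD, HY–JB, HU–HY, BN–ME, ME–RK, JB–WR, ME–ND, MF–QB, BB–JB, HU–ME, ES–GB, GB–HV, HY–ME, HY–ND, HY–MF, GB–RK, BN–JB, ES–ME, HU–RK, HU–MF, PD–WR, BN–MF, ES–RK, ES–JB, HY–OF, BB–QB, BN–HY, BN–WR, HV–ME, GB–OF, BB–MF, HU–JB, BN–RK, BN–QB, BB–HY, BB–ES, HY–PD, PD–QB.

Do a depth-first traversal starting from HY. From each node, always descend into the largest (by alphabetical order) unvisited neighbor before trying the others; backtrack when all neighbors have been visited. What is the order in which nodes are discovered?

HY -> PD -> WR -> JB -> HU -> RK -> ME -> ND -> HV -> GB -> OF -> ES -> BB -> QB -> MF -> BN

Visit HY
HY → PD
PD → WR
WR → JB
JB → HU
HU → RK
RK → ME
ME → ND
ME → HV
HV → GB
GB → OF
GB → ES
ES → BB
BB → QB
QB → MF
MF → BN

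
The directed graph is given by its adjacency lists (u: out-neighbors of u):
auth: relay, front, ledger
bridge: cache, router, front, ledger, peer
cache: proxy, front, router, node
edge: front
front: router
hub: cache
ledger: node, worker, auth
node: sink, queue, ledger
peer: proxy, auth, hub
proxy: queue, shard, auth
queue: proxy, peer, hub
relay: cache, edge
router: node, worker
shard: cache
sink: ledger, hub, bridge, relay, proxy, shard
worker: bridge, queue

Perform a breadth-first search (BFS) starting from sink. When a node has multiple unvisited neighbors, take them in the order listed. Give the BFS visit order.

Visit sink; enqueue ledger, hub, bridge, relay, proxy, shard → queue [ledger, hub, bridge, relay, proxy, shard]
Visit ledger; enqueue node, worker, auth → queue [hub, bridge, relay, proxy, shard, node, worker, auth]
Visit hub; enqueue cache → queue [bridge, relay, proxy, shard, node, worker, auth, cache]
Visit bridge; enqueue router, front, peer → queue [relay, proxy, shard, node, worker, auth, cache, router, front, peer]
Visit relay; enqueue edge → queue [proxy, shard, node, worker, auth, cache, router, front, peer, edge]
Visit proxy; enqueue queue → queue [shard, node, worker, auth, cache, router, front, peer, edge, queue]
Visit shard → queue [node, worker, auth, cache, router, front, peer, edge, queue]
Visit node → queue [worker, auth, cache, router, front, peer, edge, queue]
Visit worker → queue [auth, cache, router, front, peer, edge, queue]
Visit auth → queue [cache, router, front, peer, edge, queue]
Visit cache → queue [router, front, peer, edge, queue]
Visit router → queue [front, peer, edge, queue]
Visit front → queue [peer, edge, queue]
Visit peer → queue [edge, queue]
Visit edge → queue [queue]
Visit queue → queue []

sink, ledger, hub, bridge, relay, proxy, shard, node, worker, auth, cache, router, front, peer, edge, queue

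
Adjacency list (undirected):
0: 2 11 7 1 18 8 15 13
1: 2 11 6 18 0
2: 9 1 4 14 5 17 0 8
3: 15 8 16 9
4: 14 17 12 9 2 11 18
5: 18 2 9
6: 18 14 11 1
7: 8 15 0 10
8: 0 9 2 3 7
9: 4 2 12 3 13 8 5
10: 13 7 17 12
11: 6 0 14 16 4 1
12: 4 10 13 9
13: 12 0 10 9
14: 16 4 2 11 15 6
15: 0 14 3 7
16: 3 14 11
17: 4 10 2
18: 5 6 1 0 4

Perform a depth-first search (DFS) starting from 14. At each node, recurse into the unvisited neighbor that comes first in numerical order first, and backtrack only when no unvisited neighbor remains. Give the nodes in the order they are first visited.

14 2 0 1 6 11 4 9 3 8 7 10 12 13 17 15 16 5 18

Visit 14
14 → 2
2 → 0
0 → 1
1 → 6
6 → 11
11 → 4
4 → 9
9 → 3
3 → 8
8 → 7
7 → 10
10 → 12
12 → 13
10 → 17
7 → 15
3 → 16
9 → 5
5 → 18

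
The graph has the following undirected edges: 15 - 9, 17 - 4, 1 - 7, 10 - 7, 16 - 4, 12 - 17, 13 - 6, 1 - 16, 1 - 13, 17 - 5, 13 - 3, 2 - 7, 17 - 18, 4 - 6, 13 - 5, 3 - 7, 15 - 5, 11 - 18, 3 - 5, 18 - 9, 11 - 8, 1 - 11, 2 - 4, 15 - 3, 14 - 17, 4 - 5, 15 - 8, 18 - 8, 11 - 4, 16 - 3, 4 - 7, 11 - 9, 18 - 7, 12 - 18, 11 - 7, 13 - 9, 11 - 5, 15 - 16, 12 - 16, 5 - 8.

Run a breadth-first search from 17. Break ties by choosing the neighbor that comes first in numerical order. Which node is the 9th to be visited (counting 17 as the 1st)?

7

Visit 17; enqueue 4, 5, 12, 14, 18 → queue [4, 5, 12, 14, 18]
Visit 4; enqueue 2, 6, 7, 11, 16 → queue [5, 12, 14, 18, 2, 6, 7, 11, 16]
Visit 5; enqueue 3, 8, 13, 15 → queue [12, 14, 18, 2, 6, 7, 11, 16, 3, 8, 13, 15]
Visit 12 → queue [14, 18, 2, 6, 7, 11, 16, 3, 8, 13, 15]
Visit 14 → queue [18, 2, 6, 7, 11, 16, 3, 8, 13, 15]
Visit 18; enqueue 9 → queue [2, 6, 7, 11, 16, 3, 8, 13, 15, 9]
Visit 2 → queue [6, 7, 11, 16, 3, 8, 13, 15, 9]
Visit 6 → queue [7, 11, 16, 3, 8, 13, 15, 9]
Visit 7; enqueue 1, 10 → queue [11, 16, 3, 8, 13, 15, 9, 1, 10]
Visit 11 → queue [16, 3, 8, 13, 15, 9, 1, 10]
Visit 16 → queue [3, 8, 13, 15, 9, 1, 10]
Visit 3 → queue [8, 13, 15, 9, 1, 10]
Visit 8 → queue [13, 15, 9, 1, 10]
Visit 13 → queue [15, 9, 1, 10]
Visit 15 → queue [9, 1, 10]
Visit 9 → queue [1, 10]
Visit 1 → queue [10]
Visit 10 → queue []

Visit order: 17, 4, 5, 12, 14, 18, 2, 6, 7, 11, 16, 3, 8, 13, 15, 9, 1, 10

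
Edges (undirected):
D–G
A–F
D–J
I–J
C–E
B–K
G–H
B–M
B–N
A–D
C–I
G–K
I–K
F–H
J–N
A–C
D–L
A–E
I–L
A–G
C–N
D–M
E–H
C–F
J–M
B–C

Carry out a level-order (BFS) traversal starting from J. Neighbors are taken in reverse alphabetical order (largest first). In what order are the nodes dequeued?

J → N → M → I → D → C → B → L → K → G → A → F → E → H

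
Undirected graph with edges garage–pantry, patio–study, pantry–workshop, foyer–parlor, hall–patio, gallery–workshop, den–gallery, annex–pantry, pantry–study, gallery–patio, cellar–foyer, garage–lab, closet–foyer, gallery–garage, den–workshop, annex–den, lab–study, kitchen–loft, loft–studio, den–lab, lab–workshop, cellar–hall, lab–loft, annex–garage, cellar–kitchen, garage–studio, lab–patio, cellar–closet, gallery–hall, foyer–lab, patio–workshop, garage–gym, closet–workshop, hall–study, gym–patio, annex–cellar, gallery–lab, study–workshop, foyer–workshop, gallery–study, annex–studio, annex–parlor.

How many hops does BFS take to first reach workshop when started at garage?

2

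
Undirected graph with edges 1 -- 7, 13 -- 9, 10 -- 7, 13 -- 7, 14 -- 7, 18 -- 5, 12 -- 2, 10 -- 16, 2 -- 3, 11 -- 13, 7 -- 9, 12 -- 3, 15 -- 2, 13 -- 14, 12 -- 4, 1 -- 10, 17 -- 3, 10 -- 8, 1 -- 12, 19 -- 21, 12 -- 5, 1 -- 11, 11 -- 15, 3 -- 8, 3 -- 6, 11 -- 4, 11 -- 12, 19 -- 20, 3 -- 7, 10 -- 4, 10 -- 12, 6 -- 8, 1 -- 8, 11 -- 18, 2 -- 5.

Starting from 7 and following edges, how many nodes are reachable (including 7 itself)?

18

BFS from 7 visits: 7, 14, 13, 10, 9, 3, 1, 11, 16, 12, 8, 4, 17, 6, 2, 18, 15, 5
Reachable nodes: 18 of 21 total.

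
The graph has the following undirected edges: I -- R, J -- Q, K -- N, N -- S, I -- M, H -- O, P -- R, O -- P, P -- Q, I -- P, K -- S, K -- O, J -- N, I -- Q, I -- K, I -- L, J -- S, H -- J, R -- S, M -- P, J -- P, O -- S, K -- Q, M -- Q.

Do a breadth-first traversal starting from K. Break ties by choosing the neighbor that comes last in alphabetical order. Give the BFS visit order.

Visit K; enqueue S, Q, O, N, I → queue [S, Q, O, N, I]
Visit S; enqueue R, J → queue [Q, O, N, I, R, J]
Visit Q; enqueue P, M → queue [O, N, I, R, J, P, M]
Visit O; enqueue H → queue [N, I, R, J, P, M, H]
Visit N → queue [I, R, J, P, M, H]
Visit I; enqueue L → queue [R, J, P, M, H, L]
Visit R → queue [J, P, M, H, L]
Visit J → queue [P, M, H, L]
Visit P → queue [M, H, L]
Visit M → queue [H, L]
Visit H → queue [L]
Visit L → queue []

K, S, Q, O, N, I, R, J, P, M, H, L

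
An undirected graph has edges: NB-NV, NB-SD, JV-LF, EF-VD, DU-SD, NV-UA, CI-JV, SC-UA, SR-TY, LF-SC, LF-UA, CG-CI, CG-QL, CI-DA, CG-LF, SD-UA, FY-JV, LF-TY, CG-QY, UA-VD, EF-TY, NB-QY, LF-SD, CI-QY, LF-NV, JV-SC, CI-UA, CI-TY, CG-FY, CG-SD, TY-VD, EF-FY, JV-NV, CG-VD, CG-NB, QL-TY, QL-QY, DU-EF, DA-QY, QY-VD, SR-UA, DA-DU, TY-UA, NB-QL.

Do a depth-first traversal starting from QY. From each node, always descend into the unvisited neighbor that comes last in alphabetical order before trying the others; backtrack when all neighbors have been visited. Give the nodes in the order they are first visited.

Visit QY
QY → VD
VD → UA
UA → TY
TY → SR
TY → QL
QL → NB
NB → SD
SD → LF
LF → SC
SC → JV
JV → NV
JV → FY
FY → EF
EF → DU
DU → DA
DA → CI
CI → CG

QY, VD, UA, TY, SR, QL, NB, SD, LF, SC, JV, NV, FY, EF, DU, DA, CI, CG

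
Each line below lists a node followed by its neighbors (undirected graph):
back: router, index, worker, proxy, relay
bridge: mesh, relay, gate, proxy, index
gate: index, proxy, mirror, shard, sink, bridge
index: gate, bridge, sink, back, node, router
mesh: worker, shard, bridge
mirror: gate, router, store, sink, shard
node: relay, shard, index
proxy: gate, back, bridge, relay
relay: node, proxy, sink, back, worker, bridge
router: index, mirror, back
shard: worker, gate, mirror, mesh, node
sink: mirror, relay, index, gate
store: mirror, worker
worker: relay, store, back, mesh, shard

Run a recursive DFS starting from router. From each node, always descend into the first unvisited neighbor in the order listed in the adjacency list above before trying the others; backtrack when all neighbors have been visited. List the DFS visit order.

router → index → gate → proxy → back → worker → relay → node → shard → mirror → store → sink → mesh → bridge

Visit router
router → index
index → gate
gate → proxy
proxy → back
back → worker
worker → relay
relay → node
node → shard
shard → mirror
mirror → store
mirror → sink
shard → mesh
mesh → bridge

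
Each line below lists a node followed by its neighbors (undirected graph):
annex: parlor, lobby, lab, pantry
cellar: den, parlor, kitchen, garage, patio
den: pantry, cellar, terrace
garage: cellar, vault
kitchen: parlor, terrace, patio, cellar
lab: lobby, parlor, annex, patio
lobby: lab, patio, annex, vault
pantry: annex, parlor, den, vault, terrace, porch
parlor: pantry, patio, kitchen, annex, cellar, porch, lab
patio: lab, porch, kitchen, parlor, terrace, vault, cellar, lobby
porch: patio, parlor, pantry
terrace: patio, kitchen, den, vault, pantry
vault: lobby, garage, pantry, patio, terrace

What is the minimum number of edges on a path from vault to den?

2

Level 0: vault
Level 1: garage, lobby, pantry, patio, terrace
Level 2: annex, cellar, den, kitchen, lab, parlor, porch
den first appears at level 2.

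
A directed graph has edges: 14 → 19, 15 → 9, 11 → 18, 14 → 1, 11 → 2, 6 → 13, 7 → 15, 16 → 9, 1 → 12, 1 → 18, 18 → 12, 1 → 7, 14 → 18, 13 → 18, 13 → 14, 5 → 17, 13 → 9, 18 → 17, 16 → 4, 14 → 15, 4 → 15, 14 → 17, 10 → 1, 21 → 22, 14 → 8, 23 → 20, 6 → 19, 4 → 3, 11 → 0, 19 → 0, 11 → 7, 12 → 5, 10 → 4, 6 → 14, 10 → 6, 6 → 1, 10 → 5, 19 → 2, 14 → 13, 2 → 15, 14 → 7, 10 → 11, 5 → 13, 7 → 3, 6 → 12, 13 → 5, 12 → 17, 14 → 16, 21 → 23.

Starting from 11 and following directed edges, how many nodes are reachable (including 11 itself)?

18

BFS from 11 visits: 11, 18, 7, 2, 0, 17, 12, 15, 3, 5, 9, 13, 14, 19, 16, 8, 1, 4
Reachable nodes: 18 of 24 total.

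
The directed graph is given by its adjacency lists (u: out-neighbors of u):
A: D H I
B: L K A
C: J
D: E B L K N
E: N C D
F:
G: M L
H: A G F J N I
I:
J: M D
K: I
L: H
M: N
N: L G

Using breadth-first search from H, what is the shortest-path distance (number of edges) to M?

2

Level 0: H
Level 1: A, F, G, I, J, N
Level 2: D, L, M
Level 3: B, E, K
Level 4: C
M first appears at level 2.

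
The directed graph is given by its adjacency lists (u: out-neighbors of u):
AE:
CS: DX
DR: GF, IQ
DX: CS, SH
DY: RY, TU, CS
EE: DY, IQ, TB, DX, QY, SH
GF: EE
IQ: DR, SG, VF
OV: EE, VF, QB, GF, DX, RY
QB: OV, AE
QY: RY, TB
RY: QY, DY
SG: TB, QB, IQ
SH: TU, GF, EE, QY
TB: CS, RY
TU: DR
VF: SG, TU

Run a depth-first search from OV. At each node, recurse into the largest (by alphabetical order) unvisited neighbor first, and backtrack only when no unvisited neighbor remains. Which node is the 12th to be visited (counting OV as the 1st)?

Visit OV
OV → VF
VF → TU
TU → DR
DR → IQ
IQ → SG
SG → TB
TB → RY
RY → QY
RY → DY
DY → CS
CS → DX
DX → SH
SH → GF
GF → EE
SG → QB
QB → AE

Visit order: OV, VF, TU, DR, IQ, SG, TB, RY, QY, DY, CS, DX, SH, GF, EE, QB, AE

DX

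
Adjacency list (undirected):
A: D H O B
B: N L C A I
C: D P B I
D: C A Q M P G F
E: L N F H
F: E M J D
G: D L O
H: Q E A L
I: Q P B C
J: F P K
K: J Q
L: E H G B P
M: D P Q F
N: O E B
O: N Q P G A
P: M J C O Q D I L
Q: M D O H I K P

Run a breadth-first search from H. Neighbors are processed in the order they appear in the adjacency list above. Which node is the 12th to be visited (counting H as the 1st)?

Visit H; enqueue Q, E, A, L → queue [Q, E, A, L]
Visit Q; enqueue M, D, O, I, K, P → queue [E, A, L, M, D, O, I, K, P]
Visit E; enqueue N, F → queue [A, L, M, D, O, I, K, P, N, F]
Visit A; enqueue B → queue [L, M, D, O, I, K, P, N, F, B]
Visit L; enqueue G → queue [M, D, O, I, K, P, N, F, B, G]
Visit M → queue [D, O, I, K, P, N, F, B, G]
Visit D; enqueue C → queue [O, I, K, P, N, F, B, G, C]
Visit O → queue [I, K, P, N, F, B, G, C]
Visit I → queue [K, P, N, F, B, G, C]
Visit K; enqueue J → queue [P, N, F, B, G, C, J]
Visit P → queue [N, F, B, G, C, J]
Visit N → queue [F, B, G, C, J]
Visit F → queue [B, G, C, J]
Visit B → queue [G, C, J]
Visit G → queue [C, J]
Visit C → queue [J]
Visit J → queue []

Visit order: H, Q, E, A, L, M, D, O, I, K, P, N, F, B, G, C, J

N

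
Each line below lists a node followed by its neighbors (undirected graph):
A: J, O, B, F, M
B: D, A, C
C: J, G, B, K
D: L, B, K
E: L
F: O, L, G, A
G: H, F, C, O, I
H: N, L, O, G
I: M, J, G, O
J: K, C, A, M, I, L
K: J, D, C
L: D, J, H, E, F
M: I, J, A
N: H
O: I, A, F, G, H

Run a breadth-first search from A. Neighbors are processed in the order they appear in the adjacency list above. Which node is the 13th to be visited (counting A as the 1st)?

Visit A; enqueue J, O, B, F, M → queue [J, O, B, F, M]
Visit J; enqueue K, C, I, L → queue [O, B, F, M, K, C, I, L]
Visit O; enqueue G, H → queue [B, F, M, K, C, I, L, G, H]
Visit B; enqueue D → queue [F, M, K, C, I, L, G, H, D]
Visit F → queue [M, K, C, I, L, G, H, D]
Visit M → queue [K, C, I, L, G, H, D]
Visit K → queue [C, I, L, G, H, D]
Visit C → queue [I, L, G, H, D]
Visit I → queue [L, G, H, D]
Visit L; enqueue E → queue [G, H, D, E]
Visit G → queue [H, D, E]
Visit H; enqueue N → queue [D, E, N]
Visit D → queue [E, N]
Visit E → queue [N]
Visit N → queue []

Visit order: A, J, O, B, F, M, K, C, I, L, G, H, D, E, N

D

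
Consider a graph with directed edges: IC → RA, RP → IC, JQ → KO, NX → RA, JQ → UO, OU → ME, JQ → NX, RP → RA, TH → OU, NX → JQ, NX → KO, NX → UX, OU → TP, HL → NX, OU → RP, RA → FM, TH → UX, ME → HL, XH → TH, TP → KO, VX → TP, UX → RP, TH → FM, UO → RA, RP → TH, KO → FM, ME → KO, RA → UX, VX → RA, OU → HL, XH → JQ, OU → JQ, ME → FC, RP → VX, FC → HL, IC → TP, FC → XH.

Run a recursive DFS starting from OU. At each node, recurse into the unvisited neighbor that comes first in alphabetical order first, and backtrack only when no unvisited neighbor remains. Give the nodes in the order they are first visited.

OU → HL → NX → JQ → KO → FM → UO → RA → UX → RP → IC → TP → TH → VX → ME → FC → XH

Visit OU
OU → HL
HL → NX
NX → JQ
JQ → KO
KO → FM
JQ → UO
UO → RA
RA → UX
UX → RP
RP → IC
IC → TP
RP → TH
RP → VX
OU → ME
ME → FC
FC → XH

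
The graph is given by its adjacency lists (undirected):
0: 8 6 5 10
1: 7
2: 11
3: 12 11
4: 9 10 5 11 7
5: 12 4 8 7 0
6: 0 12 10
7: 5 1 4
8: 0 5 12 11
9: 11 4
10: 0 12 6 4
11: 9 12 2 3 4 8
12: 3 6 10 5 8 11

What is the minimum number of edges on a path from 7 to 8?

Level 0: 7
Level 1: 1, 4, 5
Level 2: 0, 8, 9, 10, 11, 12
Level 3: 2, 3, 6
8 first appears at level 2.

2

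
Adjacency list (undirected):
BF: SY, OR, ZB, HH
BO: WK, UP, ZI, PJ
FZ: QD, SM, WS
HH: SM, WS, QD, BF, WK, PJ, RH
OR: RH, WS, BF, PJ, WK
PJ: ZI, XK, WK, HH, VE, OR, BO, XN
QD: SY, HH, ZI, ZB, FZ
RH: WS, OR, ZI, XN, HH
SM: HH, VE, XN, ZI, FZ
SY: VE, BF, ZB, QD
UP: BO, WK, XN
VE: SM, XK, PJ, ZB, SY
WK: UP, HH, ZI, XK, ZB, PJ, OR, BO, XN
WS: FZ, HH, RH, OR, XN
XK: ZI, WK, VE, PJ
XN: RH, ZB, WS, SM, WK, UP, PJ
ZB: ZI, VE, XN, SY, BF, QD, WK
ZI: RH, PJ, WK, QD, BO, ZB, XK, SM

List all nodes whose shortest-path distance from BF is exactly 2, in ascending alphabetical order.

PJ, QD, RH, SM, VE, WK, WS, XN, ZI

Level 0: BF
Level 1: HH, OR, SY, ZB
Level 2: PJ, QD, RH, SM, VE, WK, WS, XN, ZI
Level 3: BO, FZ, UP, XK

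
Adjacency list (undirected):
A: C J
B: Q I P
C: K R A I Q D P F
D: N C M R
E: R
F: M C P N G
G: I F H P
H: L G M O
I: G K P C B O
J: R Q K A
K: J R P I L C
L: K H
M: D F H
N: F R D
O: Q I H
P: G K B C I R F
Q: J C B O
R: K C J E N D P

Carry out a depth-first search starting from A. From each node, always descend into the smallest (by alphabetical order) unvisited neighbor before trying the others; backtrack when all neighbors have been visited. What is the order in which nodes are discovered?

Visit A
A → C
C → D
D → M
M → F
F → G
G → H
H → L
L → K
K → I
I → B
B → P
P → R
R → E
R → J
J → Q
Q → O
R → N

A → C → D → M → F → G → H → L → K → I → B → P → R → E → J → Q → O → N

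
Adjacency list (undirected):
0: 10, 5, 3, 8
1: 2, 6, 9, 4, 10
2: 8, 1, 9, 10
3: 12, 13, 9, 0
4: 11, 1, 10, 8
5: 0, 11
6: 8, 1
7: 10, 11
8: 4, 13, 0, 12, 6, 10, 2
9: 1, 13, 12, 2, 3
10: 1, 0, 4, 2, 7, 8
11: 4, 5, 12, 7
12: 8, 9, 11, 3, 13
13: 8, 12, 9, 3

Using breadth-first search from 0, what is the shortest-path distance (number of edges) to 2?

Level 0: 0
Level 1: 3, 5, 8, 10
Level 2: 1, 2, 4, 6, 7, 9, 11, 12, 13
2 first appears at level 2.

2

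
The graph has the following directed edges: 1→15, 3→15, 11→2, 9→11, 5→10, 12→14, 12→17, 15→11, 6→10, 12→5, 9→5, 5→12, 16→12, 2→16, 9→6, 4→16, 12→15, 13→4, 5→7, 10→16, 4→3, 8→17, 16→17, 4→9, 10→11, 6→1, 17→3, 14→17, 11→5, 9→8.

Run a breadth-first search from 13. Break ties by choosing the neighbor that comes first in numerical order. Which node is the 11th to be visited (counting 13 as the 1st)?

12

Visit 13; enqueue 4 → queue [4]
Visit 4; enqueue 3, 9, 16 → queue [3, 9, 16]
Visit 3; enqueue 15 → queue [9, 16, 15]
Visit 9; enqueue 5, 6, 8, 11 → queue [16, 15, 5, 6, 8, 11]
Visit 16; enqueue 12, 17 → queue [15, 5, 6, 8, 11, 12, 17]
Visit 15 → queue [5, 6, 8, 11, 12, 17]
Visit 5; enqueue 7, 10 → queue [6, 8, 11, 12, 17, 7, 10]
Visit 6; enqueue 1 → queue [8, 11, 12, 17, 7, 10, 1]
Visit 8 → queue [11, 12, 17, 7, 10, 1]
Visit 11; enqueue 2 → queue [12, 17, 7, 10, 1, 2]
Visit 12; enqueue 14 → queue [17, 7, 10, 1, 2, 14]
Visit 17 → queue [7, 10, 1, 2, 14]
Visit 7 → queue [10, 1, 2, 14]
Visit 10 → queue [1, 2, 14]
Visit 1 → queue [2, 14]
Visit 2 → queue [14]
Visit 14 → queue []

Visit order: 13, 4, 3, 9, 16, 15, 5, 6, 8, 11, 12, 17, 7, 10, 1, 2, 14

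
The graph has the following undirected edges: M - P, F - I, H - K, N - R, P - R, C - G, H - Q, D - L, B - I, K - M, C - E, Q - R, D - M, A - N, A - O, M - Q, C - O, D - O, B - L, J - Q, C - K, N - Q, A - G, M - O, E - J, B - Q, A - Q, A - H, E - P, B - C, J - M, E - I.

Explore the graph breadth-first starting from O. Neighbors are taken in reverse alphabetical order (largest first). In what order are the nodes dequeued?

O → M → D → C → A → Q → P → K → J → L → G → E → B → N → H → R → I → F

Visit O; enqueue M, D, C, A → queue [M, D, C, A]
Visit M; enqueue Q, P, K, J → queue [D, C, A, Q, P, K, J]
Visit D; enqueue L → queue [C, A, Q, P, K, J, L]
Visit C; enqueue G, E, B → queue [A, Q, P, K, J, L, G, E, B]
Visit A; enqueue N, H → queue [Q, P, K, J, L, G, E, B, N, H]
Visit Q; enqueue R → queue [P, K, J, L, G, E, B, N, H, R]
Visit P → queue [K, J, L, G, E, B, N, H, R]
Visit K → queue [J, L, G, E, B, N, H, R]
Visit J → queue [L, G, E, B, N, H, R]
Visit L → queue [G, E, B, N, H, R]
Visit G → queue [E, B, N, H, R]
Visit E; enqueue I → queue [B, N, H, R, I]
Visit B → queue [N, H, R, I]
Visit N → queue [H, R, I]
Visit H → queue [R, I]
Visit R → queue [I]
Visit I; enqueue F → queue [F]
Visit F → queue []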